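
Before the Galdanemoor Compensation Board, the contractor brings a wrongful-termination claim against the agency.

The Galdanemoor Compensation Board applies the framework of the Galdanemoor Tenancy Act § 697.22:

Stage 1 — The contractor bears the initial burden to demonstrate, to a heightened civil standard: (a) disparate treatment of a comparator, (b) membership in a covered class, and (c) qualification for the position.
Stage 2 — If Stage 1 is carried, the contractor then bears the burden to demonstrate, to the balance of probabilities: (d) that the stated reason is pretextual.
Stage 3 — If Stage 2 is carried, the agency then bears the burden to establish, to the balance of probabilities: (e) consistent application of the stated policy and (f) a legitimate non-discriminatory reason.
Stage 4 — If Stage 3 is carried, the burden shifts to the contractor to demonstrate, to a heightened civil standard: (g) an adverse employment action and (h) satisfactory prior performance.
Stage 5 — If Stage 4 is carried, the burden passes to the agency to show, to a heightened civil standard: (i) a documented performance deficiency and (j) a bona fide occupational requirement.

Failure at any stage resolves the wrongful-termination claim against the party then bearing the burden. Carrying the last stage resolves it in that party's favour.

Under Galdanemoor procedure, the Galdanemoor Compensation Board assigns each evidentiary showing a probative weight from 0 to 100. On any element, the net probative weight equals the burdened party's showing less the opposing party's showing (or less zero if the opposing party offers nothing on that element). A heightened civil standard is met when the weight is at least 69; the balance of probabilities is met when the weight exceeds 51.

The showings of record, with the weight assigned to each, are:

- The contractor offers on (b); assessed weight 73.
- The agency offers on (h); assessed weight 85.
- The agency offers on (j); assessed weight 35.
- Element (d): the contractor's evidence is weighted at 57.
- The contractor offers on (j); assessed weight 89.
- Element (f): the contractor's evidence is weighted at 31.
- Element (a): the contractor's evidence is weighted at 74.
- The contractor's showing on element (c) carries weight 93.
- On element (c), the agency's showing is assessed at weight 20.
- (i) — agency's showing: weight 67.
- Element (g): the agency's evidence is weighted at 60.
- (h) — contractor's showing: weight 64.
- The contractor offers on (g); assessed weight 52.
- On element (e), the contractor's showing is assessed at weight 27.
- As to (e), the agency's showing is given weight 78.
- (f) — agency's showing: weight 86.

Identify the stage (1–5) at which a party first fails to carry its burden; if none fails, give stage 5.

stage 3

Stage 1 — burden on contractor; standard: a heightened civil standard (weight is at least 69).
    (a): 74 ≥ 69 [met]
    (b): 73 ≥ 69 [met]
    (c): 93 − 20 = 73 ≥ 69 [met]
  All elements met. The contractor retains the burden for Stage 2.
Stage 2 — burden on contractor; standard: the balance of probabilities (weight exceeds 51).
    (d): 57 > 51 [met]
  All elements met. The burden passes to the agency.
Stage 3 — burden on agency; standard: the balance of probabilities (weight exceeds 51).
    (e): 78 − 27 = 51 ≤ 51 [not met]
    (f): 86 − 31 = 55 > 51 [met]
  Not every element is met, so the agency fails to carry Stage 3.
The contractor prevails.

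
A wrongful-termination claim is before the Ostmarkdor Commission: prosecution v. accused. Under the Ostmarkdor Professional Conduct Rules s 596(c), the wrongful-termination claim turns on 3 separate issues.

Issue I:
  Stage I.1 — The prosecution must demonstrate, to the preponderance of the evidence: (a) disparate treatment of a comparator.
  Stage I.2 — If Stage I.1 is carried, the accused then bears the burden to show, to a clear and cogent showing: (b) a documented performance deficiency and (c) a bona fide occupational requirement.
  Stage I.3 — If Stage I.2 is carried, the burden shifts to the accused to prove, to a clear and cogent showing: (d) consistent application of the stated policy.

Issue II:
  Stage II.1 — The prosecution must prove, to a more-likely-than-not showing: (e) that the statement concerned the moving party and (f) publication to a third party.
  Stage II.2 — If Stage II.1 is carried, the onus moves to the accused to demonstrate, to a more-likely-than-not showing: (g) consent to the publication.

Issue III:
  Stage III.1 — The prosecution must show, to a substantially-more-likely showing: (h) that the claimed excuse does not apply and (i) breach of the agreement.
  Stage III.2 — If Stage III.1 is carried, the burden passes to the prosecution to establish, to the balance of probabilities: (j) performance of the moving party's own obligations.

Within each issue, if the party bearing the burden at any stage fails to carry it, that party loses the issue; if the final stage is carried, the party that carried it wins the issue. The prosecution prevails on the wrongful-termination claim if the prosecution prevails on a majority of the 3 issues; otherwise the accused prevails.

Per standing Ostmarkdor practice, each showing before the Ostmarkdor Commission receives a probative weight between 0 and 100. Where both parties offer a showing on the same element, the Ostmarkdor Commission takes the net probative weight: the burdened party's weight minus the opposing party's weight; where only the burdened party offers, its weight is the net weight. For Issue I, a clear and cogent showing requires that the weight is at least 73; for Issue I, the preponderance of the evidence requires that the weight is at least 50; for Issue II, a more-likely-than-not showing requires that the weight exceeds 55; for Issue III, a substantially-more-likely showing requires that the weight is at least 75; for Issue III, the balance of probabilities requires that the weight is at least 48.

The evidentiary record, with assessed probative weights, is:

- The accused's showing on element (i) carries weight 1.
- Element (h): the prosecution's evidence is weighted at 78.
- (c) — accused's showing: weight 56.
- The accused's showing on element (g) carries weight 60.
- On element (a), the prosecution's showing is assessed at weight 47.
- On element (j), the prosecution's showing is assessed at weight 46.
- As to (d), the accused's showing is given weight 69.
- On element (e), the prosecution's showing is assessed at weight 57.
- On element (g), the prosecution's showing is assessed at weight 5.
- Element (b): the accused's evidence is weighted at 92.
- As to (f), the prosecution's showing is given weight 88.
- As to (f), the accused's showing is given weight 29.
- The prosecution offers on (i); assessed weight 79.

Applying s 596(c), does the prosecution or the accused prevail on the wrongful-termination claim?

— Issue I —
Stage I.1 — burden on prosecution; standard: the preponderance of the evidence (weight is at least 50).
    (a): 47 < 50 [not met]
  The prosecution does not carry Stage I.1.
So the accused prevails on this issue.
— Issue II —
Stage II.1 (prosecution, a more-likely-than-not showing, weight exceeds 55): (e) 57 > 55 — meets; (f) net 88−29=59 > 55 — meets.
  Stage II.1 carried; the burden shifts to the accused.
Stage II.2 (accused, a more-likely-than-not showing, weight exceeds 55): (g) net 60−5=55 ≤ 55 — fails.
  Not every element is met, so the accused fails to carry Stage II.2.
The analysis ends at Stage II.2; the prosecution prevails on this issue.
— Issue III —
At Stage III.1 the prosecution must meet a substantially-more-likely showing (weight is at least 75): on (h) the weight is 78, which does reach 75, so (h) meets the standard; on (i) the weight is 79 less the opposing 1 gives net 78, which does reach 75, so (i) meets the standard.
  Stage III.1 carried; the burden remains with the prosecution.
At Stage III.2 the prosecution must meet the balance of probabilities (weight is at least 48): on (j) the weight is 46, which does not reach 48, so (j) does not meet the standard.
  The prosecution does not carry Stage III.2.
The analysis ends at Stage III.2; the accused prevails on this issue.
Per-issue: Issue I → accused; Issue II → prosecution; Issue III → accused. The prosecution must prevail on a majority of issues; overall, the accused prevails.

accused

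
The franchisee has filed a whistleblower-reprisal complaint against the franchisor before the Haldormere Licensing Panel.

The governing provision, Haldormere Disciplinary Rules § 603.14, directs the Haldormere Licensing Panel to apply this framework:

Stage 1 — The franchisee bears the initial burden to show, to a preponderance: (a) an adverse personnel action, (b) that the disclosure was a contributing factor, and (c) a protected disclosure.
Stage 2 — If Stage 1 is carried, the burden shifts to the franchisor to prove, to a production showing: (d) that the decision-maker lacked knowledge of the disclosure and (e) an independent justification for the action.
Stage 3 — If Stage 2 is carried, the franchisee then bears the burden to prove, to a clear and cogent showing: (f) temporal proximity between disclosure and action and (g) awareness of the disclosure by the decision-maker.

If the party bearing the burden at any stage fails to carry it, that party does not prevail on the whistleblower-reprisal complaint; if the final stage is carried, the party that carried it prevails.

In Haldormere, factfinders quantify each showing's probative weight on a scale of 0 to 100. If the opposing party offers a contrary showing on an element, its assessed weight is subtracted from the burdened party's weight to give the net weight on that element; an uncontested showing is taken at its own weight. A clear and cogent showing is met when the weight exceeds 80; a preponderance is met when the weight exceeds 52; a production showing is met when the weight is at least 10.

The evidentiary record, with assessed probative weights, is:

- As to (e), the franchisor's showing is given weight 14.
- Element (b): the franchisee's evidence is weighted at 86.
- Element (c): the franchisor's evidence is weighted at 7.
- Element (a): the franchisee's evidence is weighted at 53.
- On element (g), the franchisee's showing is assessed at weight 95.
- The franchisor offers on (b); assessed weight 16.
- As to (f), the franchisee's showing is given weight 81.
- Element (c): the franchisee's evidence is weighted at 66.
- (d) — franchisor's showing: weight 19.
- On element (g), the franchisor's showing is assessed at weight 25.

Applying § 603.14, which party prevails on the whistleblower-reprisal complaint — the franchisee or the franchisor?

Stage 1 — burden on franchisee; standard: a preponderance (weight exceeds 52).
    (a): 53 > 52 [met]
    (b): 86 − 16 = 70 > 52 [met]
    (c): 66 − 7 = 59 > 52 [met]
  All elements met. The burden passes to the franchisor.
Stage 2 — burden on franchisor; standard: a production showing (weight is at least 10).
    (d): 19 ≥ 10 [met]
    (e): 14 ≥ 10 [met]
  The franchisor carries Stage 2; the franchisee now bears the burden.
Stage 3 — burden on franchisee; standard: a clear and cogent showing (weight exceeds 80).
    (f): 81 > 80 [met]
    (g): 95 − 25 = 70 ≤ 80 [not met]
  Not every element is met, so the franchisee fails to carry Stage 3.
The franchisor prevails.

franchisor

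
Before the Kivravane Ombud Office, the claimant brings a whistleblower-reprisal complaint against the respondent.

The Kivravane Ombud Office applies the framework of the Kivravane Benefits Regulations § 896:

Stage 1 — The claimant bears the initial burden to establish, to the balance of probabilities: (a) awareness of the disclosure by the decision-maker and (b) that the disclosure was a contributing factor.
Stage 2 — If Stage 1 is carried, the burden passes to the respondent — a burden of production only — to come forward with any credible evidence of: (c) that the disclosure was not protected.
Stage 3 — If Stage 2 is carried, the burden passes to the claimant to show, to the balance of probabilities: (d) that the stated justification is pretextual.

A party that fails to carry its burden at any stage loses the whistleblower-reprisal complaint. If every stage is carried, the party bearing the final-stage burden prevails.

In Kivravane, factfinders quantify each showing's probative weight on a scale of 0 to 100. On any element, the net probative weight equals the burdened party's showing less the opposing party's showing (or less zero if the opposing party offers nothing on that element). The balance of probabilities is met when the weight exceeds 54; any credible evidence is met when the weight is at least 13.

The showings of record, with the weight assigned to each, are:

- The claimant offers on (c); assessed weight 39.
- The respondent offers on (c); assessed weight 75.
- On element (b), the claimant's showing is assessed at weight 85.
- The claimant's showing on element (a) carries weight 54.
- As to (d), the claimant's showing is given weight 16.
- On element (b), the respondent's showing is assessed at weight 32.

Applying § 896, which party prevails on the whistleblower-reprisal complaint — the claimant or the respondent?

At Stage 1 the claimant must meet the balance of probabilities (weight exceeds 54): on (a) the weight is 54, which does not exceed 54, so (a) does not meet the standard; on (b) the weight is 85 less the opposing 32 gives net 53, ≤ 54, so (b) does not meet the standard.
  Not every element is met, so the claimant fails to carry Stage 1.
The analysis ends at Stage 1; the respondent prevails.

respondent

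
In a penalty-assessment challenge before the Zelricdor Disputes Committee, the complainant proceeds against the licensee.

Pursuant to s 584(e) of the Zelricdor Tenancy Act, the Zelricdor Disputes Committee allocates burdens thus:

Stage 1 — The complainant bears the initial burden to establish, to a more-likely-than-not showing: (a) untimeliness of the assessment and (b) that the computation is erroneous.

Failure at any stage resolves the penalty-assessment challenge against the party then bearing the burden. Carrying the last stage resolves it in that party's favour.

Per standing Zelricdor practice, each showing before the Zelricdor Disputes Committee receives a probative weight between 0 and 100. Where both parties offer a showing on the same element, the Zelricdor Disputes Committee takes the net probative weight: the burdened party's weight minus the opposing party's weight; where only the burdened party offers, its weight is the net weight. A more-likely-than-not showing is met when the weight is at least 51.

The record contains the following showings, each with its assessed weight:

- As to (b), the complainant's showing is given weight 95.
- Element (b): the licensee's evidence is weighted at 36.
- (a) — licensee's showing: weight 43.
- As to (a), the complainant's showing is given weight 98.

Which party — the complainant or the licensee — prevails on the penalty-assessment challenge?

complainant

Stage 1 (complainant, a more-likely-than-not showing, weight is at least 51): (a) net 98−43=55 ≥ 51 — meets; (b) net 95−36=59 ≥ 51 — meets.
  The complainant carries the last stage.
All stages carried — the complainant prevails.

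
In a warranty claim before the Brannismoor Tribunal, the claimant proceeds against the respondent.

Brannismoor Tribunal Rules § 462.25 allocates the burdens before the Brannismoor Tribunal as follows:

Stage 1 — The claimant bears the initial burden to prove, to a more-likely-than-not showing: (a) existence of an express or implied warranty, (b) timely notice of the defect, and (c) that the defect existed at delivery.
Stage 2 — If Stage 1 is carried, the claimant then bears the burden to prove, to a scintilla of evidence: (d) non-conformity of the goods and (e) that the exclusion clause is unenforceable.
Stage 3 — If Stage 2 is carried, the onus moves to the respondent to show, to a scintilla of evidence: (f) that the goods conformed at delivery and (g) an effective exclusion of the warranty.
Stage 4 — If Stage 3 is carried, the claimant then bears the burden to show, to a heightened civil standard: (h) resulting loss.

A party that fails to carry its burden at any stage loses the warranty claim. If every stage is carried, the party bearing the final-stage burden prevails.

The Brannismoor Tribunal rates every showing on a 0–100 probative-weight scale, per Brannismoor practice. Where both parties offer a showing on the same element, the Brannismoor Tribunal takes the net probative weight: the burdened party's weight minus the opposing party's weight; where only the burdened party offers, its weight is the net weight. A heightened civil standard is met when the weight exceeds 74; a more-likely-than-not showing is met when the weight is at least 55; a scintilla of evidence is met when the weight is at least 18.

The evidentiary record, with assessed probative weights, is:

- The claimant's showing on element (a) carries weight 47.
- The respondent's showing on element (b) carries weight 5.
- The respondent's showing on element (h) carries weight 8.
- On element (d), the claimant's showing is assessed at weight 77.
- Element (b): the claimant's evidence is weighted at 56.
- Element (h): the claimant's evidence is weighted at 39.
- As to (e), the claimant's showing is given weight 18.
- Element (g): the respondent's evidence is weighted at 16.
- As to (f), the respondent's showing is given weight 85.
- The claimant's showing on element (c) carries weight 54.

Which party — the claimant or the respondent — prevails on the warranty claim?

Stage 1 — burden on claimant; standard: a more-likely-than-not showing (weight is at least 55).
    (a): 47 < 55 [not met]
    (b): 56 − 5 = 51 < 55 [not met]
    (c): 54 < 55 [not met]
  The claimant does not carry Stage 1.
So the respondent prevails.

respondent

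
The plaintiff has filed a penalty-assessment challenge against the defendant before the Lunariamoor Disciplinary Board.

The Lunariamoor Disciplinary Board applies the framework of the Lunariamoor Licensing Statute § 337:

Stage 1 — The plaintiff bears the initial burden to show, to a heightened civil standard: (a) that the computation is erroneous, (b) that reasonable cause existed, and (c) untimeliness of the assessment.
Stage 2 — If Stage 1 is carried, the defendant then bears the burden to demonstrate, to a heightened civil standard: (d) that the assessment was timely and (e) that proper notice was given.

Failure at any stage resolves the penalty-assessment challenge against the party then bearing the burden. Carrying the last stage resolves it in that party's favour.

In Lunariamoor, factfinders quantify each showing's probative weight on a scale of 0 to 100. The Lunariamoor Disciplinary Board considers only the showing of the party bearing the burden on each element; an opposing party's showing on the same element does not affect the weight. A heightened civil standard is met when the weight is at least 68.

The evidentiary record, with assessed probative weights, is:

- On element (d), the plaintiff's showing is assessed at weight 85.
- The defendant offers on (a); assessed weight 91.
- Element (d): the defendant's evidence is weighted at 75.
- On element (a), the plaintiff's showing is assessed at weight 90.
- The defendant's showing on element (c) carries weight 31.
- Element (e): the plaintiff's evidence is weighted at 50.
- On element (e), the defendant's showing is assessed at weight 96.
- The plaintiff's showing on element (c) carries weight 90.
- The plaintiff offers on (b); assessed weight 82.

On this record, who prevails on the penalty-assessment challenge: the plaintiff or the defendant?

defendant

Stage 1 (plaintiff, a heightened civil standard, weight is at least 68): (a) 90 (defendant's 91 disregarded) ≥ 68 — meets; (b) 82 ≥ 68 — meets; (c) 90 (defendant's 31 disregarded) ≥ 68 — meets.
  Stage 1 carried; the burden shifts to the defendant.
Stage 2 (defendant, a heightened civil standard, weight is at least 68): (d) 75 (plaintiff's 85 disregarded) ≥ 68 — meets; (e) 96 (plaintiff's 50 disregarded) ≥ 68 — meets.
  Stage 2 carried; the final stage is satisfied.
Every stage carried; the defendant prevails.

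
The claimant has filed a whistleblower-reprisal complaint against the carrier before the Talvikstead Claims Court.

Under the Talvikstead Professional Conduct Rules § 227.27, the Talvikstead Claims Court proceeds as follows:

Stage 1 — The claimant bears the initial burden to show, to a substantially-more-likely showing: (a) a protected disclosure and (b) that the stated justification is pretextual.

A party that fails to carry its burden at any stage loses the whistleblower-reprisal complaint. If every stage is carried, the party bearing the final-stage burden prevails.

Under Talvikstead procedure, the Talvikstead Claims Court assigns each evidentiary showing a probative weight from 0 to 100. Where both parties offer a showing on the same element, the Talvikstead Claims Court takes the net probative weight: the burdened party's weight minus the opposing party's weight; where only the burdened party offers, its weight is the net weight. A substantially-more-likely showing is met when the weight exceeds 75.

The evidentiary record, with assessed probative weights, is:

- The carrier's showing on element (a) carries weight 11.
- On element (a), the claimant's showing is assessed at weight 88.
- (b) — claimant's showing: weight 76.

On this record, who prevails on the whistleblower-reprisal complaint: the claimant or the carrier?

claimant

At Stage 1 the claimant must meet a substantially-more-likely showing (weight exceeds 75): on (a) the weight is 88 less the opposing 11 gives net 77, which does exceed 75, so (a) meets the standard; on (b) the weight is 76, > 75, so (b) meets the standard.
  The claimant carries the last stage.
Every stage carried; the claimant prevails.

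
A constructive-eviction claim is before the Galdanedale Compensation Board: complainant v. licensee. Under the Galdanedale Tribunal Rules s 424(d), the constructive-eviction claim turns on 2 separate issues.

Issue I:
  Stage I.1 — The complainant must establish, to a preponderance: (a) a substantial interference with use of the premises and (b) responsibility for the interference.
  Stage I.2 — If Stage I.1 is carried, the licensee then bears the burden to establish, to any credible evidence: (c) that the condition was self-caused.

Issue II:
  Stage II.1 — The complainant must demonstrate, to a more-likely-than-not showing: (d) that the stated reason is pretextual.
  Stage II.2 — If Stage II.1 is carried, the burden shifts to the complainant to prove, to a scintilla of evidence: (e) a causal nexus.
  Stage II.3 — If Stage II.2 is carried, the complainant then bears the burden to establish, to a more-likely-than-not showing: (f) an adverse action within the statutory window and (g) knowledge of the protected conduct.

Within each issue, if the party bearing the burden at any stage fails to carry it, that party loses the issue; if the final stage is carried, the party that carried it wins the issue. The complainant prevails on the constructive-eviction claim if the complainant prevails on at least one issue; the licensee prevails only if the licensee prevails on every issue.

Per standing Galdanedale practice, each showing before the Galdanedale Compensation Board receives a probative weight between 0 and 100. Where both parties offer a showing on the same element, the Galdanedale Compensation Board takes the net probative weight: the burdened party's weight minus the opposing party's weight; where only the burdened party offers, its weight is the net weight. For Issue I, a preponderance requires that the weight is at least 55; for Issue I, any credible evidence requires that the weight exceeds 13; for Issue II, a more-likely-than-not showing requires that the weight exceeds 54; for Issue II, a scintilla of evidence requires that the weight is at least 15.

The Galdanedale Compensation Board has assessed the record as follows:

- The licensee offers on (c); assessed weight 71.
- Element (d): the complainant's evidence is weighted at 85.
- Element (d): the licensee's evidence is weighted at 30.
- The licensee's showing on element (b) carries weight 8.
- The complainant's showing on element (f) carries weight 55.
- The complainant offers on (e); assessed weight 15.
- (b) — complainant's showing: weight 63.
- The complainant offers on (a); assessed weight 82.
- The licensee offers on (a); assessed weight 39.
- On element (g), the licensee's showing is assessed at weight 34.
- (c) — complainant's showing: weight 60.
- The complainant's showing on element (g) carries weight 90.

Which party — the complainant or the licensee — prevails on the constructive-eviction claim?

complainant

— Issue I —
Stage I.1 — burden on complainant; standard: a preponderance (weight is at least 55).
    (a): 82 − 39 = 43 < 55 [not met]
    (b): 63 − 8 = 55 ≥ 55 [met]
  The complainant does not carry Stage I.1.
The analysis ends at Stage I.1; the licensee prevails on this issue.
— Issue II —
Stage II.1 (complainant, a more-likely-than-not showing, weight exceeds 54): (d) net 85−30=55 > 54 — meets.
  Stage II.1 carried; the burden remains with the complainant.
Stage II.2 (complainant, a scintilla of evidence, weight is at least 15): (e) 15 ≥ 15 — meets.
  Stage II.2 carried; the burden remains with the complainant.
Stage II.3 (complainant, a more-likely-than-not showing, weight exceeds 54): (f) 55 > 54 — meets; (g) net 90−34=56 > 54 — meets.
  The complainant carries the last stage.
All stages carried — the complainant prevails on this issue.
Per-issue: Issue I → licensee; Issue II → complainant. The complainant must prevail on at least one issue; overall, the complainant prevails.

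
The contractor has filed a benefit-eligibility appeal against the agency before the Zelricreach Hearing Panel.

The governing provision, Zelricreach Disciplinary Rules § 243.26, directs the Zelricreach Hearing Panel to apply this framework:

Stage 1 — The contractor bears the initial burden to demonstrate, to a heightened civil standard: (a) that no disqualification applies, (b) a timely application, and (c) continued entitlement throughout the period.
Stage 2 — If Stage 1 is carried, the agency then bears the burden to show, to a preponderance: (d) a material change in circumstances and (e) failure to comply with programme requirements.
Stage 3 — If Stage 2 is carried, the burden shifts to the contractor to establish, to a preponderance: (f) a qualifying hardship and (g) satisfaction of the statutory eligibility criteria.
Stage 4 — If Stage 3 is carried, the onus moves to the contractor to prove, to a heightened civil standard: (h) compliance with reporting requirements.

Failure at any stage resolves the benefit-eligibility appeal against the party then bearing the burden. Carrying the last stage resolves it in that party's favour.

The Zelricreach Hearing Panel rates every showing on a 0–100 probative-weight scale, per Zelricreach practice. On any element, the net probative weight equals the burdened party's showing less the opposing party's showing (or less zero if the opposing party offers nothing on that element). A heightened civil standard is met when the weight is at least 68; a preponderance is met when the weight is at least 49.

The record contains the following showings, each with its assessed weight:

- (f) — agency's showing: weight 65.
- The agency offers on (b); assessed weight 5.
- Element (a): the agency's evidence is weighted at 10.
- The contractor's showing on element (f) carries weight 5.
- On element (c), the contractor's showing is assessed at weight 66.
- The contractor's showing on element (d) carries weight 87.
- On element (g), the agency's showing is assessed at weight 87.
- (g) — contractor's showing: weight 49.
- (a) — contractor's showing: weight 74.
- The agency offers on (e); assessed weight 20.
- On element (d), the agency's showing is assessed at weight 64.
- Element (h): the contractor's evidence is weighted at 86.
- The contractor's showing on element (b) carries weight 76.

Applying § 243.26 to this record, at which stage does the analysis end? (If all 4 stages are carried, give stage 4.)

Stage 1 (contractor, a heightened civil standard, weight is at least 68): (a) net 74−10=64 < 68 — fails; (b) net 76−5=71 ≥ 68 — meets; (c) 66 < 68 — fails.
  The contractor does not carry Stage 1.
So the agency prevails.

stage 1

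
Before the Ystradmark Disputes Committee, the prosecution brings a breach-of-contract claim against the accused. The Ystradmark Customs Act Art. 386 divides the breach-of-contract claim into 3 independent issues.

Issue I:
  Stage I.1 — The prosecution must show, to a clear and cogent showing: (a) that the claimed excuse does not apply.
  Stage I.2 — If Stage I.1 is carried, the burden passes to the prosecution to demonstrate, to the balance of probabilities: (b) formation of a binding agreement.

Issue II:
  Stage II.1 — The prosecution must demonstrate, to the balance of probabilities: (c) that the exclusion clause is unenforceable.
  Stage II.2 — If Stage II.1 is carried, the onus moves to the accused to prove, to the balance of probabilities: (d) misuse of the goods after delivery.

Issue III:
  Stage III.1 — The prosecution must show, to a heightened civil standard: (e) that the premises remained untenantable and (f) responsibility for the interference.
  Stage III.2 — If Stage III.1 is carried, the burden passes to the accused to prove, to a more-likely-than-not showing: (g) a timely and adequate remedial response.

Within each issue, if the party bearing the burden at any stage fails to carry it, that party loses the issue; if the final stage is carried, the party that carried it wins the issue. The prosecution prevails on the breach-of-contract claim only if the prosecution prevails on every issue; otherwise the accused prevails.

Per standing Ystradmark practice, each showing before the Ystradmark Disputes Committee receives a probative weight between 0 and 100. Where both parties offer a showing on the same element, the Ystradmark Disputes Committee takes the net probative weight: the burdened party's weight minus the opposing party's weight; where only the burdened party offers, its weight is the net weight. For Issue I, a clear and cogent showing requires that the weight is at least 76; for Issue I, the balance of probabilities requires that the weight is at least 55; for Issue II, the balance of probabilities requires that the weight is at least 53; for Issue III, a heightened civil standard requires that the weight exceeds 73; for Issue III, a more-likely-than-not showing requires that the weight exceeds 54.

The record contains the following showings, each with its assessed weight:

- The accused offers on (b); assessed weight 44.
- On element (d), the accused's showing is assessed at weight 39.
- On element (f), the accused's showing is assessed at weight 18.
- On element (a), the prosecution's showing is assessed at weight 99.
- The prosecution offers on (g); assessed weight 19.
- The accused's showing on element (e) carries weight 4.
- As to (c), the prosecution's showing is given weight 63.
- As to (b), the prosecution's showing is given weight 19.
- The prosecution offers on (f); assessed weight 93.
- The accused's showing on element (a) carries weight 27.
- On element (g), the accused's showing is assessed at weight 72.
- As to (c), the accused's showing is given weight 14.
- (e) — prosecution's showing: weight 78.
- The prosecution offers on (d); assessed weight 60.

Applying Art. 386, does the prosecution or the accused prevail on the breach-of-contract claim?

— Issue I —
Stage I.1 (prosecution, a clear and cogent showing, weight is at least 76): (a) net 99−27=72 < 76 — fails.
  Stage I.1 not carried; the prosecution fails its burden.
The accused prevails on this issue.
— Issue II —
Stage II.1 (prosecution, the balance of probabilities, weight is at least 53): (c) net 63−14=49 < 53 — fails.
  The prosecution does not carry Stage II.1.
So the accused prevails on this issue.
— Issue III —
Stage III.1 — burden on prosecution; standard: a heightened civil standard (weight exceeds 73).
    (e): 78 − 4 = 74 > 73 [met]
    (f): 93 − 18 = 75 > 73 [met]
  Stage III.1 carried; the burden shifts to the accused.
Stage III.2 — burden on accused; standard: a more-likely-than-not showing (weight exceeds 54).
    (g): 72 − 19 = 53 ≤ 54 [not met]
  Not every element is met, so the accused fails to carry Stage III.2.
The prosecution prevails on this issue.
Per-issue: Issue I → accused; Issue II → accused; Issue III → prosecution. The prosecution must prevail on every issue; overall, the accused prevails.

accused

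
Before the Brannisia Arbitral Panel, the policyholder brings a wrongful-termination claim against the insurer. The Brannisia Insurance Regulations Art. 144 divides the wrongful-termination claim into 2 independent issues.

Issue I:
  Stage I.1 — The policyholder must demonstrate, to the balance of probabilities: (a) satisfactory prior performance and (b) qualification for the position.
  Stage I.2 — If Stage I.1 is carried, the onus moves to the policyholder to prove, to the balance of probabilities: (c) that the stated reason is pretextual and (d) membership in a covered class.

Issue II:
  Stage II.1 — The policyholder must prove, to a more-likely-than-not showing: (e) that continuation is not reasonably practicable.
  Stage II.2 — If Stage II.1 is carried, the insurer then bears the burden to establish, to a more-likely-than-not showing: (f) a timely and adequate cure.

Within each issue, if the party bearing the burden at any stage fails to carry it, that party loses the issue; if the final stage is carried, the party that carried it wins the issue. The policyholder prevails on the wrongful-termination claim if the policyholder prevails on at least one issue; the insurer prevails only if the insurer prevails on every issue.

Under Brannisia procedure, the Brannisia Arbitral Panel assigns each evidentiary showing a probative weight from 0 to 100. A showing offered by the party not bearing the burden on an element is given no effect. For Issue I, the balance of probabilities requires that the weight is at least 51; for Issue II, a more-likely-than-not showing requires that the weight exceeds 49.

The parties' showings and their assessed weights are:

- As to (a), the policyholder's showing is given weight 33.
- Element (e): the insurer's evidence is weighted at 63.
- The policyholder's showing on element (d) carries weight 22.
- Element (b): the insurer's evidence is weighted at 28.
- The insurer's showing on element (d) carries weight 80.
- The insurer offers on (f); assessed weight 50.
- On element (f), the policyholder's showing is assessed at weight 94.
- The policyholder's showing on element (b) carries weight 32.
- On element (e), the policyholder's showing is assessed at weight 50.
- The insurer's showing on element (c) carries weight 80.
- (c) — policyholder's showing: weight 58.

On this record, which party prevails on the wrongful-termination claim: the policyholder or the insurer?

insurer

— Issue I —
Stage I.1 — burden on policyholder; standard: the balance of probabilities (weight is at least 51).
    (a): 33 < 51 [not met]
    (b): 32 (insurer's 28 disregarded) < 51 [not met]
  Stage I.1 not carried; the policyholder fails its burden.
The analysis ends at Stage I.1; the insurer prevails on this issue.
— Issue II —
At Stage II.1 the policyholder must meet a more-likely-than-not showing (weight exceeds 49): on (e) the weight is 50 (the insurer's 63 is given no effect), which does exceed 49, so (e) meets the standard.
  All elements met. The burden passes to the insurer.
At Stage II.2 the insurer must meet a more-likely-than-not showing (weight exceeds 49): on (f) the weight is 50 (the policyholder's 94 is given no effect), which does exceed 49, so (f) meets the standard.
  All elements met at the final stage.
All stages carried — the insurer prevails on this issue.
Per-issue: Issue I → insurer; Issue II → insurer. The policyholder must prevail on at least one issue; overall, the insurer prevails.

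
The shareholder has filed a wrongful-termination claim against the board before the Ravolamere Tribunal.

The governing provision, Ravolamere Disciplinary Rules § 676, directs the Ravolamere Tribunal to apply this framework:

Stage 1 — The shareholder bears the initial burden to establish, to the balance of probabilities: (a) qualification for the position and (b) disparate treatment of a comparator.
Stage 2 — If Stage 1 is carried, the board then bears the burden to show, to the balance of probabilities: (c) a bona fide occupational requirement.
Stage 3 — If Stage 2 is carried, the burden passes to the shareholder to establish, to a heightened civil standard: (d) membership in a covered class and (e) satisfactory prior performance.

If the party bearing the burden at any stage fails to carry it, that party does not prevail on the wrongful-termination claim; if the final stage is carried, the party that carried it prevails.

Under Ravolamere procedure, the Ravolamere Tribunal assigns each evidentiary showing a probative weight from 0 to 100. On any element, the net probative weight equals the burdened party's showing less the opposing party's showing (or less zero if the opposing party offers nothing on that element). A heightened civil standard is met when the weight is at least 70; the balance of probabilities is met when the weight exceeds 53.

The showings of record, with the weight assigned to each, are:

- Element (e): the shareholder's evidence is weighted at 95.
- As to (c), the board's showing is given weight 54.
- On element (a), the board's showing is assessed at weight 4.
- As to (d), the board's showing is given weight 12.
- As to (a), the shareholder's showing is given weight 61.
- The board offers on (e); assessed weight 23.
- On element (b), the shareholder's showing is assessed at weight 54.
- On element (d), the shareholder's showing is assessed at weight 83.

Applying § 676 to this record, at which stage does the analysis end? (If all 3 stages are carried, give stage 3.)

stage 3

At Stage 1 the shareholder must meet the balance of probabilities (weight exceeds 53): on (a) the weight is 61 less the opposing 4 gives net 57, which does exceed 53, so (a) meets the standard; on (b) the weight is 54, which does exceed 53, so (b) meets the standard.
  All elements met. The burden passes to the board.
At Stage 2 the board must meet the balance of probabilities (weight exceeds 53): on (c) the weight is 54, > 53, so (c) meets the standard.
  Stage 2 carried; the burden shifts to the shareholder.
At Stage 3 the shareholder must meet a heightened civil standard (weight is at least 70): on (d) the weight is 83 less the opposing 12 gives net 71, ≥ 70, so (d) meets the standard; on (e) the weight is 95 less the opposing 23 gives net 72, ≥ 70, so (e) meets the standard.
  The shareholder carries the last stage.
All stages carried — the shareholder prevails.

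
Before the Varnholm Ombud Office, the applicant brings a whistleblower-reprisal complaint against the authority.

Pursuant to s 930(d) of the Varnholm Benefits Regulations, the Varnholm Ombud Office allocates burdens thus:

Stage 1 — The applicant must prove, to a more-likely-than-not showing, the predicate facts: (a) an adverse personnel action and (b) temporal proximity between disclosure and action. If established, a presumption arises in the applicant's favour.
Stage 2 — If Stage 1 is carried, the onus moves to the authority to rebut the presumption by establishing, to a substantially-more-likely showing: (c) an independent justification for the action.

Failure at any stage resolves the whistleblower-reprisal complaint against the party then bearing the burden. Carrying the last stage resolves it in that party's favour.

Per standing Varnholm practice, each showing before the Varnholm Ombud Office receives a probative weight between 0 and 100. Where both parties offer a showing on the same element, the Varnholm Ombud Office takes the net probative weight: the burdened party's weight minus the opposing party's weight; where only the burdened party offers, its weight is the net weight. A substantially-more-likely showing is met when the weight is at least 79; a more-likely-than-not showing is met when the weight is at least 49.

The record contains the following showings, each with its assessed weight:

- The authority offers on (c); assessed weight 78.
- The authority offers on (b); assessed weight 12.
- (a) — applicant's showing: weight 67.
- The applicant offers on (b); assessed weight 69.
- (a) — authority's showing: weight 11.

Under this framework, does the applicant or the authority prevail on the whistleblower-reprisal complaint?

applicant

Stage 1 — burden on applicant; standard: a more-likely-than-not showing (weight is at least 49).
    (a): 67 − 11 = 56 ≥ 49 [met]
    (b): 69 − 12 = 57 ≥ 49 [met]
  All elements met. The burden passes to the authority.
Stage 2 — burden on authority; standard: a substantially-more-likely showing (weight is at least 79).
    (c): 78 < 79 [not met]
  The authority does not carry Stage 2.
The applicant prevails.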